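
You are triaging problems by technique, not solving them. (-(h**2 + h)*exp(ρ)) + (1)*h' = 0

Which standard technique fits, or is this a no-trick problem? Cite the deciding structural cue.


Verdict: separation of variables — a product of single-variable factors, exp(ρ) and h**2 + h — the textbook separable form. A Bernoulli rewrite would carry it as the equation stands — separating the variables needs no rearrangement either.


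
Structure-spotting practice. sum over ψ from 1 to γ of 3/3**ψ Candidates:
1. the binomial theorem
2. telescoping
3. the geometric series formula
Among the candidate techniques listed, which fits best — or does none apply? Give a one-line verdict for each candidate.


Diagnosis: the geometric series formula — consecutive terms stand in a fixed index-free ratio — the geometric sum formula closes it.
- the binomial theorem — there is no sum-raised-to-a-power identity hiding in these terms.
- telescoping — writing out consecutive terms as given produces no pairwise cancellation.
- the geometric series formula: applicable, and directly so.


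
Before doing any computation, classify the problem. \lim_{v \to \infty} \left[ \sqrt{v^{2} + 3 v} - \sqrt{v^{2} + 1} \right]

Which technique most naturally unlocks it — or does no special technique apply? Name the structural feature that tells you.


Best approach: conjugate multiplication — \sqrt{v^{2} + 3 v} and \sqrt{v^{2} + 1} both blow up, but their difference is tame once the conjugate rationalizes it.


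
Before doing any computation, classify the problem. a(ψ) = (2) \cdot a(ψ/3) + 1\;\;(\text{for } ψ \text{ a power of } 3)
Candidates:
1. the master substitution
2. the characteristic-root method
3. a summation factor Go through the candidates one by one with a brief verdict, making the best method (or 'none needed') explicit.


Technique: the master substitution — the argument shrinks by the factor 3, so measure the index on a logarithmic scale and the recursion becomes a shift.
- the master substitution — applies; the problem has the shape this method handles.
- the characteristic-root method — the recursion divides its index rather than shifting it — outside the constant-shift family the root method covers.
- a summation factor — a divided-index call is outside the fixed-shift first-order family a summation factor normalizes.


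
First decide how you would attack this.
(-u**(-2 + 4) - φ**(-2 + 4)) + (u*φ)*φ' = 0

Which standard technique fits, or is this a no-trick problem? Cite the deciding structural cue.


Verdict: the homogeneous substitution — the slope's numerator and denominator have matching total degree, so it depends only on φ/u and the ratio substitution collapses it. A Bernoulli rewrite works here as the equation stands — the homogeneous substitution is the more immediate reading.


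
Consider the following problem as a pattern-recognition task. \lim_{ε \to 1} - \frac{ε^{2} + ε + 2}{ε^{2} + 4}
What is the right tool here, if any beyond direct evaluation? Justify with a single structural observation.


Best approach: no special technique — no vanishing denominator and no indeterminate clash at the point — evaluation is immediate.


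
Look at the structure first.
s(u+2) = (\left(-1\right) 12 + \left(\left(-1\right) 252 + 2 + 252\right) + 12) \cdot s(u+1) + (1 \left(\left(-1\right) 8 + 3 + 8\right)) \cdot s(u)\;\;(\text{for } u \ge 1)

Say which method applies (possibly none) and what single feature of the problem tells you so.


Best approach: the characteristic-root method — this is the constant-coefficient homogeneous case — the whole solution in u reduces to a polynomial's roots.


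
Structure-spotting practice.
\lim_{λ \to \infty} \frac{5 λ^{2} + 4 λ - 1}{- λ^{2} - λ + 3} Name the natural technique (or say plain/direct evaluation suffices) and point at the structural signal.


Verdict: dominant-term comparison — divide through by the highest power of λ; every lower-order term dies and the dominant terms decide the limit. Viewed as a single quotient this is an ∞/∞ form — an at-infinity application of l'Hôpital's rule would also resolve it; comparing leading growth reads the answer without differentiating.


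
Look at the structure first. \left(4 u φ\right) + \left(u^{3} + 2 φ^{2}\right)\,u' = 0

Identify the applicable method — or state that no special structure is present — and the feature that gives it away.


Verdict: the exact-equation method — this form is already the differential of something: the matching mixed partials of 4 u φ and u^{3} + 2 φ^{2} prove it.


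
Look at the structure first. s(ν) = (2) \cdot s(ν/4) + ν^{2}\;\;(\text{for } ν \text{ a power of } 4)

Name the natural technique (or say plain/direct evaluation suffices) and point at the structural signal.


Best approach: the master substitution — the argument shrinks by the factor 4, so measure the index on a logarithmic scale and the recursion becomes a shift.


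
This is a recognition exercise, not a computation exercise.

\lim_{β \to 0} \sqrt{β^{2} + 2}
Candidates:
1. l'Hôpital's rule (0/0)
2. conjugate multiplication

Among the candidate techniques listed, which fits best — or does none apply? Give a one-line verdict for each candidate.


Method: no special technique — the function is continuous at 0; evaluation is itself the limit, no machinery required.
- l'Hôpital's rule (0/0): evaluation at the point is determinate, so the rule has nothing to repair.
- conjugate multiplication — there is no infinity-minus-infinity radical difference to rationalize.


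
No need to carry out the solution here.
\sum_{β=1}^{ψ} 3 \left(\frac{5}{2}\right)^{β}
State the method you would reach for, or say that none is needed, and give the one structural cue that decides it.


Best approach: the geometric series formula — each summand is the previous one scaled by \frac{5}{2}; that constant multiplier is itself the geometric structure.


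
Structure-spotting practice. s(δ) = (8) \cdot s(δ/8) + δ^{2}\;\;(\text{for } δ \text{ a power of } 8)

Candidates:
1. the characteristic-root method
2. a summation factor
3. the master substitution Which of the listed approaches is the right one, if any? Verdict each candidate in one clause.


Verdict: the master substitution — the argument shrinks by the factor 8, so measure the index on a logarithmic scale and the recursion becomes a shift.
- the characteristic-root method: the recursion divides its index rather than shifting it — outside the constant-shift family the root method covers.
- a summation factor — the recursion divides its index rather than shifting it — there is no previous-term chain for a summation factor to telescope.
- the master substitution: yes, a natural case for it.


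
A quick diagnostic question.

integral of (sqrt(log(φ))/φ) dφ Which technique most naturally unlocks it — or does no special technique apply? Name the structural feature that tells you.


Diagnosis: u-substitution — viewed as a product, the integrand is a composition evaluated at log(φ) times (a constant multiple of) that inner expression's derivative, so u = log(φ) makes it elementary.


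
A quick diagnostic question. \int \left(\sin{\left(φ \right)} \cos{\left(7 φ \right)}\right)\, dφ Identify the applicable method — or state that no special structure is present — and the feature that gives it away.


Method: a trigonometric identity — \sin{\left(φ \right)} \cos{\left(7 φ \right)} is a beat pattern — rewrite the product as a sum of single-frequency waves before integrating.


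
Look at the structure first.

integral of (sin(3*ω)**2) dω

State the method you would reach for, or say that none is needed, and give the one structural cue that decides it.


Technique: a trigonometric identity — reduce sin(3*ω)**2 with the power-reduction formula and the integral becomes first-degree trigonometry.


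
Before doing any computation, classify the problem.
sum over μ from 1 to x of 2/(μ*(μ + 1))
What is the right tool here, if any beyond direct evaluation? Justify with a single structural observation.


Diagnosis: telescoping — split 2/(μ*(μ + 1)) by partial fractions and the pieces are one function at shifted arguments — interior terms cancel.


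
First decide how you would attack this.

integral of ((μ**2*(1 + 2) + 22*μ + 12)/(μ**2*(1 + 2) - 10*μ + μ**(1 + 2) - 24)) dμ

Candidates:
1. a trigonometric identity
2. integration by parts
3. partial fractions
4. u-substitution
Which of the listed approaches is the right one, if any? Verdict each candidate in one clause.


Technique: partial fractions — the factorization of (μ**2*(1 + 2) - 10*μ + μ**(1 + 2) - 24) is the whole battle; after it, each term is a table integral.
- a trigonometric identity: there is no trigonometric structure at all — the integrand carries no sine or cosine to rewrite.
- integration by parts: the nonconstant-polynomial-times-standard-kernel pattern (an exp, sine, cosine, or logarithm partner) is absent.
- partial fractions — applicable, and directly so.
- u-substitution — no subexpression of the integrand pairs with its own derivative as a factor — individual terms may offer their own substitutions, but any change of variable covering the whole integral would have to be constructed from outside the expression.


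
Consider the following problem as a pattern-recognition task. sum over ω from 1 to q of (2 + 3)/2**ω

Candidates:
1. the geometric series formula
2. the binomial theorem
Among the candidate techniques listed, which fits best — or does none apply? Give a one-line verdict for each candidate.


Diagnosis: the geometric series formula — consecutive terms stand in a fixed index-free ratio — the geometric sum formula closes it.
- the geometric series formula: a fit — the right tool for this form.
- the binomial theorem: the terms do not reassemble into a binomial power.


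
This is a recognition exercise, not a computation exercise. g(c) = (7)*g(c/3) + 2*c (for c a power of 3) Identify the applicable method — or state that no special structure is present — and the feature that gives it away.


Technique: the master substitution — the argument contracts 3-fold per step: reindex c exponentially and solve the linear recurrence in the new index.


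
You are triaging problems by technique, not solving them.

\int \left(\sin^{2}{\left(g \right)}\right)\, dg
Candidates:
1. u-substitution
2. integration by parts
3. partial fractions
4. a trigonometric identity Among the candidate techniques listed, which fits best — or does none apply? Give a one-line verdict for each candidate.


Verdict: a trigonometric identity — apply power reduction to \sin^{2}{\left(g \right)}; each application halves the trigonometric degree.
- u-substitution: no subexpression of the integrand serves as a whole-integral substitution inner — individual terms may offer their own, but none carries its derivative as a factor of the full integrand; a working change of variable would have to be constructed from outside the expression.
- integration by parts: not the natural route: no polynomial-kernel product appears — a recursive parts reduction of the trigonometric product exists, but the identity rewrite is direct.
- partial fractions — there is no rational-function structure to decompose.
- a trigonometric identity: yes, a natural case for it.


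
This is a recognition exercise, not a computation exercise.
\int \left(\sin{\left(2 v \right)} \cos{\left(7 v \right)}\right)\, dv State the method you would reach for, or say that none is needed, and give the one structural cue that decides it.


Technique: a trigonometric identity — apply product-to-sum to \sin{\left(2 v \right)} \cos{\left(7 v \right)}: two clean single-angle terms replace one awkward product.


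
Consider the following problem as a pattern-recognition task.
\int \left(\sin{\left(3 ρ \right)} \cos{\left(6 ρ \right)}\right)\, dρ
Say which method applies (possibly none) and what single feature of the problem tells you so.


Technique: a trigonometric identity — cross-frequency products like \sin{\left(3 ρ \right)} \cos{\left(6 ρ \right)} are the textbook product-to-sum case — the identity converts them to directly integrable sinusoids.


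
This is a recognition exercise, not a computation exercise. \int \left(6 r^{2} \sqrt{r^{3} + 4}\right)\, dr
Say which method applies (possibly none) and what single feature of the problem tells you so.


Technique: u-substitution — structure check: outer function, inner expression r^{3} + 4, inner derivative as a factor — the classic u = r^{3} + 4 pattern.


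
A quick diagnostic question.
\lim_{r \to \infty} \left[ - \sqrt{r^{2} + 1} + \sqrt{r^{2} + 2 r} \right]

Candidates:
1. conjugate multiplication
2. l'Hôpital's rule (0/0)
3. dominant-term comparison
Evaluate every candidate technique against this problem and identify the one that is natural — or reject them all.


Method: conjugate multiplication — \sqrt{r^{2} + 2 r} and \sqrt{r^{2} + 1} both blow up, but their difference is tame once the conjugate rationalizes it.
- conjugate multiplication: applicable, and directly so.
- l'Hôpital's rule (0/0): the expression is a difference driving to ∞ − ∞, not a 0/0 quotient — there is no ratio for the rule to differentiate.
- dominant-term comparison: this limit is not decided by comparing polynomial growth at infinity.


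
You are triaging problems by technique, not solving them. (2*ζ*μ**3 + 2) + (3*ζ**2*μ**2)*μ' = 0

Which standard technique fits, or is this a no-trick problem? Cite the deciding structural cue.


Best approach: the exact-equation method — take the mixed partials of 2*ζ*μ**3 + 2 and 3*ζ**2*μ**2: they are equal, which certifies an exact differential.


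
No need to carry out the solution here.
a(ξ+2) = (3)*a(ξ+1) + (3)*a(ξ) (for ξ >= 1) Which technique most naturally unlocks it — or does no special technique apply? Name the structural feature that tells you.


Verdict: the characteristic-root method — no index-dependence in the weights and nothing inhomogeneous: classic characteristic-equation setup.


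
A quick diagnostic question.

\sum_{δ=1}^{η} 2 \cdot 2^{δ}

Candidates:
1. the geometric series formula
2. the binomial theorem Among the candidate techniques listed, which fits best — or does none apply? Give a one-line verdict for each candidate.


Best approach: the geometric series formula — term-over-term division gives 2 every time — index-free ratio, geometric sum formula applies.
- the geometric series formula: yes — fits the structure here.
- the binomial theorem: no binomial coefficients pair with matched powers.


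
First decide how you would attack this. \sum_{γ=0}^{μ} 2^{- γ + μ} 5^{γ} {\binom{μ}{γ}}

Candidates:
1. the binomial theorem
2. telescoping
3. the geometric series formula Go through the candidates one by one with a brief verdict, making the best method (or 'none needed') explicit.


Diagnosis: the binomial theorem — binomial coefficients against complementary powers of 5 and 2: recognize the binomial expansion and resum.
- the binomial theorem: applies; the problem has the shape this method handles.
- telescoping — computed from the summand as displayed, the partial sums build up without the pairwise collapse telescoping exploits.
- the geometric series formula — there is no constant term-to-term ratio.


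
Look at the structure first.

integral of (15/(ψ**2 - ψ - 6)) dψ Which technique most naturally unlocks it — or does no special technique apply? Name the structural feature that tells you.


Verdict: partial fractions — a proper rational integrand over the factorable ψ**2 - ψ - 6: partial fractions reduce it to elementary pieces.


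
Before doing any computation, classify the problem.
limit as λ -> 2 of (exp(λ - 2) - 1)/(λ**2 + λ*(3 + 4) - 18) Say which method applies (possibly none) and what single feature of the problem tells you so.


Technique: l'Hôpital's rule (0/0) — both numerator and denominator vanish at 2: the genuine 0/0 indeterminate that l'Hôpital exists for. A local series expansion at the point resolves it as well; the rule is the packaged version of that step.


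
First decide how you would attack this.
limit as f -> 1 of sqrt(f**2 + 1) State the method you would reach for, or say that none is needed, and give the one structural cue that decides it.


Technique: no special technique — the expression is continuous at 1 — substitute and evaluate; no indeterminate form appears.


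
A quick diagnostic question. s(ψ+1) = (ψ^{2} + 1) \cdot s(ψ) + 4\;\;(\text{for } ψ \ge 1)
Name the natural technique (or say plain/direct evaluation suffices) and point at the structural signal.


Diagnosis: a summation factor — the coefficient ψ^{2} + 1 drifts with the index, so no fixed root exists; normalizing by the cumulative product telescopes it.


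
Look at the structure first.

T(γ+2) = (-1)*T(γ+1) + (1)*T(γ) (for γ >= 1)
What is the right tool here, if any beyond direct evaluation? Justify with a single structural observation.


Technique: the characteristic-root method — shift-invariance with fixed coefficients calls for exponential trials; the characteristic polynomial finds every r^γ.


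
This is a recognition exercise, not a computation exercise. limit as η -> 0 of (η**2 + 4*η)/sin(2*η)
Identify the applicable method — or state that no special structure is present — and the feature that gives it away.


Best approach: l'Hôpital's rule (0/0) — numerator and denominator both vanish at 0 — a genuine 0/0 form, which is exactly when l'Hôpital applies. One could equally expand both pieces locally and compare leading terms; the rule does that in one stroke.


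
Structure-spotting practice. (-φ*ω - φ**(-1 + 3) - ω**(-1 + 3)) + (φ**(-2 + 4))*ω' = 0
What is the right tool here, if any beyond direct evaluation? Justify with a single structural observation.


Technique: the homogeneous substitution — the slope's numerator and denominator have matching total degree, so it depends only on ω/φ and the ratio substitution collapses it.


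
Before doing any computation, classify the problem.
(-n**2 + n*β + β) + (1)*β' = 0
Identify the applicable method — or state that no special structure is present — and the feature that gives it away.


Method: a linear integrating factor — linear in the unknown with genuine forcing: multiply through by the exponential of the integrated coefficient and the left side closes into one derivative.


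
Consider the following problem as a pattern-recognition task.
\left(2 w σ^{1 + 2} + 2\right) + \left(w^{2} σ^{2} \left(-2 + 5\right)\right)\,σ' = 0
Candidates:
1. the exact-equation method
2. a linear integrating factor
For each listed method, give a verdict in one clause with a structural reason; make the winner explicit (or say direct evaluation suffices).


Method: the exact-equation method — equality of cross partials is the green light — assemble the potential function term by term.
- the exact-equation method — yes, a natural case for it.
- a linear integrating factor: a nonlinear term in the unknown puts this outside the integrating-factor template.


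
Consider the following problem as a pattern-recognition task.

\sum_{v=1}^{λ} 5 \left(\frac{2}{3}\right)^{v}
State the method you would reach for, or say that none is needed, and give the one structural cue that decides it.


Diagnosis: the geometric series formula — check a ratio of consecutive terms: it is \frac{2}{3}, independent of the index, so the geometric formula closes the sum.


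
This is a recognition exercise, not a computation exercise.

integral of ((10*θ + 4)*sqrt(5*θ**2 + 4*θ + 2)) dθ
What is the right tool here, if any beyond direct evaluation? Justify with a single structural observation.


Technique: u-substitution — collected, the integrand has one factor that is, up to a constant, the derivative of an inner expression the rest depends on — substitute for that inner expression.


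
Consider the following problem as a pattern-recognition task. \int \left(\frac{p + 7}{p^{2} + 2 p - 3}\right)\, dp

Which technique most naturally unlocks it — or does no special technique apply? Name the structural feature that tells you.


Best approach: partial fractions — the factorization of p^{2} + 2 p - 3 is the whole battle; after it, each term is a table integral.


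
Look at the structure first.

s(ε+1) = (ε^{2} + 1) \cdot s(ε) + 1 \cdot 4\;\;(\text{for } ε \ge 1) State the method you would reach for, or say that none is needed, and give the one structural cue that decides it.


Diagnosis: a summation factor — with the index-dependent coefficient ε^{2} + 1, dividing by the cumulative product turns the left side into a pure difference.


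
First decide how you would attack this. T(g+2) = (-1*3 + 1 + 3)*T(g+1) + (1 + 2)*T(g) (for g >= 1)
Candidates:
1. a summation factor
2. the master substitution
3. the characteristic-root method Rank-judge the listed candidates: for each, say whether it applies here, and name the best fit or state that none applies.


Best approach: the characteristic-root method — the recurrence treats every index alike (constant coefficients, no forcing) — precisely the regime where r^g trials close it.
- a summation factor — a summation factor telescopes one-step recursions; this one carries higher-order memory.
- the master substitution — with no divided-index recursive call, reindexing by powers of a base buys nothing.
- the characteristic-root method — applies; the problem has the shape this method handles.


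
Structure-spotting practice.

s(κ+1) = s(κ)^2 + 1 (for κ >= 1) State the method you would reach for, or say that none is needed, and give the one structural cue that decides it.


Method: no special technique — each new value is a nonlinear function of earlier ones — scaling arguments and superposition both fail.


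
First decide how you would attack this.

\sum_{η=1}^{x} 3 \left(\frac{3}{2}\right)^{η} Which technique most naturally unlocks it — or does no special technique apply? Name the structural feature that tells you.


Method: the geometric series formula — the ratio of consecutive terms is the constant \frac{3}{2}, independent of the index — a geometric sum.


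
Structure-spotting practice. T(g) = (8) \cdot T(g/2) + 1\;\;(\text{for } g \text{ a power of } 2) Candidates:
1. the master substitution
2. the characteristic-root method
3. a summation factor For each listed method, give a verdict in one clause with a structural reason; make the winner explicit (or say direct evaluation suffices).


Best approach: the master substitution — the argument contracts 2-fold per step: reindex g exponentially and solve the linear recurrence in the new index.
- the master substitution: yes — fits the structure here.
- the characteristic-root method — a divided-index call is not the fixed-shift linear shape that characteristic roots solve.
- a summation factor: a divided-index call is outside the fixed-shift first-order family a summation factor normalizes.


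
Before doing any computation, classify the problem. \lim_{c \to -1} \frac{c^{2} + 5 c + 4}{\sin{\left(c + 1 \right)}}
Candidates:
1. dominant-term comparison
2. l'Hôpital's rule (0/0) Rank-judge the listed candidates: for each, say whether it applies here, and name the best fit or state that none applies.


Verdict: l'Hôpital's rule (0/0) — plug in -1: top and bottom both hit zero, so differentiate each and retry. One could equally expand both pieces locally and compare leading terms; the rule does that in one stroke.
- dominant-term comparison — leading-power comparison does not apply to this form.
- l'Hôpital's rule (0/0): a fit — the right tool for this form.


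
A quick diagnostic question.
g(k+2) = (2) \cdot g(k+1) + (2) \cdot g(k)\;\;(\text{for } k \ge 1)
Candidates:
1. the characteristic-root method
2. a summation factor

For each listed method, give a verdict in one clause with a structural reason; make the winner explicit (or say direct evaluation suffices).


Technique: the characteristic-root method — the recurrence is linear and homogeneous with constant coefficients, so the ansatz r^k turns it into a polynomial equation for r.
- the characteristic-root method — applies; the problem has the shape this method handles.
- a summation factor: the recurrence reaches back more than one step, outside the first-order family a summation factor normalizes.


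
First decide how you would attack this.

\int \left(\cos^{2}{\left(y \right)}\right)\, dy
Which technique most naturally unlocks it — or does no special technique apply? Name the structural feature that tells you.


Verdict: a trigonometric identity — an even power like \cos^{2}{\left(y \right)} flattens under the half-angle identity into first-degree cosines you can integrate directly.


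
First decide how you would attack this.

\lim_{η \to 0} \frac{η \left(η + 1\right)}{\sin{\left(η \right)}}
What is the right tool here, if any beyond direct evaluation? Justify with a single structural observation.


Verdict: l'Hôpital's rule (0/0) — substituting 0 gives 0 over 0; differentiate top and bottom once and re-evaluate. A local series expansion at the point resolves it as well; the rule is the packaged version of that step.


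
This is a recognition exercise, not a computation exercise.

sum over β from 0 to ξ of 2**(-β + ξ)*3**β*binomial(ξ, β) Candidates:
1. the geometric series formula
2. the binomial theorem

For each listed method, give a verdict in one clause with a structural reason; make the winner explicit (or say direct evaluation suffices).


Best approach: the binomial theorem — the summand is term β of a binomial expansion in 3 and 2; the whole sum is a single power.
- the geometric series formula: there is no constant term-to-term ratio.
- the binomial theorem — yes — fits the structure here.


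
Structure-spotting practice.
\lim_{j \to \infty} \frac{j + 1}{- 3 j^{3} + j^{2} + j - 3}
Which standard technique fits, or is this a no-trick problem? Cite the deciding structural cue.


Diagnosis: dominant-term comparison — at large j only the top-degree terms survive; compare the leading terms and the limit falls out. l'Hôpital's at-infinity variant applies to the expression viewed as a single quotient; the leading-term comparison is the direct route.


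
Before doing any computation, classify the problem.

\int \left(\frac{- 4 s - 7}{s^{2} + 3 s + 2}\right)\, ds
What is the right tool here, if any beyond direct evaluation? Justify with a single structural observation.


Best approach: partial fractions — with s^{2} + 3 s + 2 factorable and the degree on top strictly smaller, simple-fraction decomposition is immediate.


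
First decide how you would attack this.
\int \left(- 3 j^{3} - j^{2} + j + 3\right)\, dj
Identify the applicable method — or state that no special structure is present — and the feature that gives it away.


Verdict: no special technique — a term-by-term power-rule job in j; no substitution or rearrangement earns its keep here.


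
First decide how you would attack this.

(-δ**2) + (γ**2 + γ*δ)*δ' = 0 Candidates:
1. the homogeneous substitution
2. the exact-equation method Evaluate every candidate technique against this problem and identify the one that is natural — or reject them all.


Diagnosis: the homogeneous substitution — scaling γ and δ together leaves the slope fixed — it depends only on δ/γ, so substitute the ratio. With the right rearrangement (exchanging the roles of the variables where needed), this also fits a Bernoulli template; the homogeneous substitution reads the structure directly.
- the homogeneous substitution: yes, a natural case for it.
- the exact-equation method: the cross partial derivatives disagree, so no single potential exists.


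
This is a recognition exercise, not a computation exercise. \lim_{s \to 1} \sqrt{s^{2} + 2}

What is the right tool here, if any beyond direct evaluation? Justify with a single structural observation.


Best approach: no special technique — the expression is continuous at 1 — substitute and evaluate; no indeterminate form appears.


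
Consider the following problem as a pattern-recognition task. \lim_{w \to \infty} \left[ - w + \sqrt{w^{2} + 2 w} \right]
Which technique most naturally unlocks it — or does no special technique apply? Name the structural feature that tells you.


Technique: conjugate multiplication — this difference gives up after one conjugate multiplication — the radical structure cancels against its conjugate.


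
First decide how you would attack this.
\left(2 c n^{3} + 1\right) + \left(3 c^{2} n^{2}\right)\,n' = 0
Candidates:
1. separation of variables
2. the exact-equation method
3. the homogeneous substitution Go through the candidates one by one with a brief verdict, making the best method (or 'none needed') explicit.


Best approach: the exact-equation method — the mixed-partials test passes for 2 c n^{3} + 1 and 3 c^{2} n^{2}, so a potential function exists as presented.
- separation of variables: no algebra isolates the independent variable on one side and the unknown on the other.
- the exact-equation method: a fit — the right tool for this form.
- the homogeneous substitution — the ratio of the variables does not determine the slope.


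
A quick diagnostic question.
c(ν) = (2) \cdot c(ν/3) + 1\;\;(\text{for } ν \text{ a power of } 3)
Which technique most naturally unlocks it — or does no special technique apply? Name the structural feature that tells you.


Verdict: the master substitution — the argument shrinks by the factor 3, so measure the index on a logarithmic scale and the recursion becomes a shift.


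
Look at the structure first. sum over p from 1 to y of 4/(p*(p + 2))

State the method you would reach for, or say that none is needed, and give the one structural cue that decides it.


Diagnosis: telescoping — 4/(p*(p + 2)) hides a difference of shifted reciprocals — decompose it and the middle of the sum vanishes.


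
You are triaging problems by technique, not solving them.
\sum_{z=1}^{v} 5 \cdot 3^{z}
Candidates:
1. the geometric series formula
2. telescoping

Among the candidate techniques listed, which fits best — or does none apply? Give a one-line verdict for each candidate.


Verdict: the geometric series formula — term-over-term division gives 3 every time — index-free ratio, geometric sum formula applies.
- the geometric series formula: yes — fits the structure here.
- telescoping: computed from the summand as displayed, the partial sums build up without the pairwise collapse telescoping exploits.


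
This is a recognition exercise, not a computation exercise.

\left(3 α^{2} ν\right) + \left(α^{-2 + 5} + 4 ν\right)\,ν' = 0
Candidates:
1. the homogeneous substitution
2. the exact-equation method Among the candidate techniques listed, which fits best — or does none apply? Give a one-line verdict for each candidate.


Diagnosis: the exact-equation method — equality of cross partials is the green light — assemble the potential function term by term.
- the homogeneous substitution: the slope changes under joint rescaling, failing the degree-zero test.
- the exact-equation method — applies; the problem has the shape this method handles.


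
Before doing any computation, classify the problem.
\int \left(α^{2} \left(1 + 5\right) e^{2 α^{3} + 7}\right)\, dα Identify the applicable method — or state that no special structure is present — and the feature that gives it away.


Technique: u-substitution — collected, the integrand has one factor that is, up to a constant, the derivative of an inner expression the rest depends on — substitute for that inner expression.


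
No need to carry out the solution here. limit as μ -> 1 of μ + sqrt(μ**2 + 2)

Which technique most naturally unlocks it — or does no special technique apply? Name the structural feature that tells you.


Best approach: no special technique — the function is continuous at 1; evaluation is itself the limit, no machinery required.


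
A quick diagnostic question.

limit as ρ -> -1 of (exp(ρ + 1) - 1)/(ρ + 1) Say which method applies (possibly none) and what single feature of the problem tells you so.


Method: l'Hôpital's rule (0/0) — numerator and denominator both vanish at -1 — a genuine 0/0 form, which is exactly when l'Hôpital applies. A local series expansion at the point resolves it as well; the rule is the packaged version of that step.


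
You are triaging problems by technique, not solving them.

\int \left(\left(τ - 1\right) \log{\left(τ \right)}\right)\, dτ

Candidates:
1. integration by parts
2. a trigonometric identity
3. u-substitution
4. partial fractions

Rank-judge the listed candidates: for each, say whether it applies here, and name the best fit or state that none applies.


Technique: integration by parts — logs resist antidifferentiation but differentiate beautifully; pair \log{\left(τ \right)} with the polynomial τ - 1 via parts.
- integration by parts — yes — fits the structure here.
- a trigonometric identity: no sine or cosine appears, so there is nothing for a trigonometric identity to act on.
- u-substitution: no subexpression of the integrand pairs with its own derivative as a factor — individual terms may offer their own substitutions, but any change of variable covering the whole integral would have to be constructed from outside the expression.
- partial fractions: the expression is not a ratio of polynomials that decomposes further.


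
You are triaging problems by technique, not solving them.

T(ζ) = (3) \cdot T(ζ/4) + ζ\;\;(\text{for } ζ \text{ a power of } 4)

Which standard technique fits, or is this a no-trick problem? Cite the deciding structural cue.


Diagnosis: the master substitution — the argument shrinks by the factor 4, so measure the index on a logarithmic scale and the recursion becomes a shift.


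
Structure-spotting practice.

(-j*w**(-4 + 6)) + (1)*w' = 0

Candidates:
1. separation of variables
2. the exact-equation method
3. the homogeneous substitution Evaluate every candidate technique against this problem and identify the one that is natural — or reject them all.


Verdict: separation of variables — all dependence on the two variables factors apart, the defining separable shape.
- separation of variables — applies; the problem has the shape this method handles.
- the exact-equation method: the mixed-partials test fails on this split — it is not an exact differential as presented.
- the homogeneous substitution — rescaling both variables together changes the slope, so no ratio substitution collapses it.


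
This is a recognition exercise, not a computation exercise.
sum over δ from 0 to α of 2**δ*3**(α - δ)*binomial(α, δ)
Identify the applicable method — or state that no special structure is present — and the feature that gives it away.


Verdict: the binomial theorem — binomial(α, δ) weighting matched powers of 2 and 3 is the expanded form of (2 + 3)^α — fold it back up.


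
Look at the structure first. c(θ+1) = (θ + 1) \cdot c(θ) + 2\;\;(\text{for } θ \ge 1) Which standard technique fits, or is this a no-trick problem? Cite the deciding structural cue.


Technique: a summation factor — because the multiplier θ + 1 is index-dependent, divide through by its running product and sum the resulting differences.


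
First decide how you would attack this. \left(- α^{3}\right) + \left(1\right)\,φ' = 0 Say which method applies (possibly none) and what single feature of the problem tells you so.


Verdict: no special technique — with φ absent the equation is not coupled at all: direct integration in α.


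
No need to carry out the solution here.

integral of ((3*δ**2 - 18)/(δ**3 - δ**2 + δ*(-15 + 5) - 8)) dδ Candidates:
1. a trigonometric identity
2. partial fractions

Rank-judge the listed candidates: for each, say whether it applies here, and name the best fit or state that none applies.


Best approach: partial fractions — with (δ**3 - δ**2 + δ*(-15 + 5) - 8) factorable and the degree on top strictly smaller, simple-fraction decomposition is immediate.
- a trigonometric identity — there is no trigonometric structure at all — the integrand carries no sine or cosine to rewrite.
- partial fractions — yes — fits the structure here.


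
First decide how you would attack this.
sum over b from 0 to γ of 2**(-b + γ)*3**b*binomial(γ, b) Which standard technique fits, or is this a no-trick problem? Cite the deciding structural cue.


Diagnosis: the binomial theorem — binomial coefficients against complementary powers of 3 and 2: recognize the binomial expansion and resum.


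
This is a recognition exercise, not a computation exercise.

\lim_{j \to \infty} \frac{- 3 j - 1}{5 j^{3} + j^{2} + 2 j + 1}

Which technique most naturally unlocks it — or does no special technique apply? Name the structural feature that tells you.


Method: dominant-term comparison — divide through by the highest power of j; every lower-order term dies and the dominant terms decide the limit. l'Hôpital's at-infinity variant applies to the expression viewed as a single quotient; the leading-term comparison is the direct route.


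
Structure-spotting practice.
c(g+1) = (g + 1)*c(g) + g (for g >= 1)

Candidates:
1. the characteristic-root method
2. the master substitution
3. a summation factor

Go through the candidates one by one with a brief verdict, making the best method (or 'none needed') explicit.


Technique: a summation factor — first-order, linear, moving coefficient g + 1: the discrete analogue of an integrating factor handles it.
- the characteristic-root method: an index-dependent weight blocks the pure exponential ansatz.
- the master substitution: there is no divide-the-index recursive argument.
- a summation factor — yes, a natural case for it.


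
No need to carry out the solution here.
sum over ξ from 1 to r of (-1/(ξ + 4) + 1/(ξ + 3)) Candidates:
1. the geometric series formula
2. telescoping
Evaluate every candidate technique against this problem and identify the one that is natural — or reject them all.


Technique: telescoping — the piece each term subtracts is 1/(ξ + 3) advanced by one index, and it reappears with a plus sign leading the following term — the sum collapses to its boundary terms.
- the geometric series formula — the term-to-term ratio changes with the index, so the geometric formula cannot close it.
- telescoping — applicable, and directly so.


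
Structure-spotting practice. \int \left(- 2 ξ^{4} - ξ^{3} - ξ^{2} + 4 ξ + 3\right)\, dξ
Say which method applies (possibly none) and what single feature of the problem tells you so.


Best approach: no special technique — scan for structure and find none: constant multiples of powers of ξ, integrate directly.


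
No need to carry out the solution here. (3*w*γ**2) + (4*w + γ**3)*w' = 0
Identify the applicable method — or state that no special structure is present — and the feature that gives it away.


Best approach: the exact-equation method — the mixed-partials test passes for 3*w*γ**2 and 4*w + γ**3, so a potential function exists as presented.


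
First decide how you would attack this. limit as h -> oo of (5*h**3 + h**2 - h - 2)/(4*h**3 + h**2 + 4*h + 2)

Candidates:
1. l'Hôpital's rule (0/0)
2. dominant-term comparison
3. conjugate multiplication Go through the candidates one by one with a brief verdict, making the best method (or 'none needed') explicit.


Best approach: dominant-term comparison — as h grows, only the highest-degree terms matter — compare leading terms and read the limit off.
- l'Hôpital's rule (0/0): no 0/0 form appears: written as one quotient, top and bottom both grow without bound, and the ratio is decided by their leading terms.
- dominant-term comparison: yes — fits the structure here.
- conjugate multiplication — no difference of divergent radicals appears, so rationalizing has nothing to cancel.
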